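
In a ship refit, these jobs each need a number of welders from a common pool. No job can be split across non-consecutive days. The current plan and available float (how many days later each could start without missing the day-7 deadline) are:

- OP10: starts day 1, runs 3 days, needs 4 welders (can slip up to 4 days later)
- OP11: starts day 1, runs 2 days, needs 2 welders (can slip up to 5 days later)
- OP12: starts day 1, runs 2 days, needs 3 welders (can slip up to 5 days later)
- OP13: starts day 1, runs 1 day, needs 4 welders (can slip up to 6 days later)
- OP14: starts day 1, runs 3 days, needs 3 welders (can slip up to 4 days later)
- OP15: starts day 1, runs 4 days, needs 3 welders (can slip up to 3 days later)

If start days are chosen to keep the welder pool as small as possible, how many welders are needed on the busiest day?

8

Early-start (OP10@1, OP11@1, OP12@1, OP13@1, OP14@1, OP15@1) gives peak 19: d1:19  d2:15  d3:10  d4:3  d5:0  d6:0  d7:0.
Shift OP11→3, OP13→7, OP14→4, OP15→4.
Schedule OP10@1, OP11@3, OP12@1, OP13@7, OP14@4, OP15@4: d1:7  d2:7  d3:6  d4:8  d5:6  d6:6  d7:7 — peak 8.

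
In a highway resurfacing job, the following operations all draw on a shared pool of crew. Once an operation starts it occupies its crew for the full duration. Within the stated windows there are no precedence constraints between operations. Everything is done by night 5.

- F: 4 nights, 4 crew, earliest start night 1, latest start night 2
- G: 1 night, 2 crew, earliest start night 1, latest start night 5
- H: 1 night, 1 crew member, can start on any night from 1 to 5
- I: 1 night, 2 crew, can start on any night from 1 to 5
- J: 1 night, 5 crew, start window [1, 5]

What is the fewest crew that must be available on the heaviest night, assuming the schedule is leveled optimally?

Early-start (F@1, G@1, H@1, I@1, J@1) gives peak 14: n1:14  n2:4  n3:4  n4:4  n5:0.
Shift H→2, I→3, J→5.
Schedule F@1, G@1, H@2, I@3, J@5: n1:6  n2:5  n3:6  n4:4  n5:5 — peak 6.
Total crew member-nights = 26 over 5 nights ⇒ peak ≥ ⌈26/5⌉ = 6, so 6 is optimal.

6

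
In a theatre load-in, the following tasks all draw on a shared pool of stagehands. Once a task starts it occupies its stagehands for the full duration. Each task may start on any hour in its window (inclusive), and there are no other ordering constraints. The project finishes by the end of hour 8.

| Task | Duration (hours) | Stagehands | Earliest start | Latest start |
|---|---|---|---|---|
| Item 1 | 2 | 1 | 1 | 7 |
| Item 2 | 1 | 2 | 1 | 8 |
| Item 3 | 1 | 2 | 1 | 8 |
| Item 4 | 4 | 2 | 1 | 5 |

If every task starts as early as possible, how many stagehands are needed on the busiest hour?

Early-start schedule: Item 1@1, Item 2@1, Item 3@1, Item 4@1.
Load per hour: hour 1: 7, hour 2: 3, hour 3: 2, hour 4: 2, hour 5: 0, hour 6: 0, hour 7: 0, hour 8: 0.
Peak is 7.

7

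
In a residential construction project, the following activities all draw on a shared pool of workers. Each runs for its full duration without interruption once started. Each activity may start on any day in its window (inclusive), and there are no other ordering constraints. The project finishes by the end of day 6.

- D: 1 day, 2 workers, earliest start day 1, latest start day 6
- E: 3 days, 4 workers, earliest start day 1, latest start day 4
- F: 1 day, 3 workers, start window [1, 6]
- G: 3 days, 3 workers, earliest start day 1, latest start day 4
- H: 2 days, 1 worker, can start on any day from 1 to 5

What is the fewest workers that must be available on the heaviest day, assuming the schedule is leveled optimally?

Early-start (D@1, E@1, F@1, G@1, H@1) gives peak 13: d1:13  d2:8  d3:7  d4:0  d5:0  d6:0.
Shift F→4, G→4, H→2.
Schedule D@1, E@1, F@4, G@4, H@2: d1:6  d2:5  d3:5  d4:6  d5:3  d6:3 — peak 6.

6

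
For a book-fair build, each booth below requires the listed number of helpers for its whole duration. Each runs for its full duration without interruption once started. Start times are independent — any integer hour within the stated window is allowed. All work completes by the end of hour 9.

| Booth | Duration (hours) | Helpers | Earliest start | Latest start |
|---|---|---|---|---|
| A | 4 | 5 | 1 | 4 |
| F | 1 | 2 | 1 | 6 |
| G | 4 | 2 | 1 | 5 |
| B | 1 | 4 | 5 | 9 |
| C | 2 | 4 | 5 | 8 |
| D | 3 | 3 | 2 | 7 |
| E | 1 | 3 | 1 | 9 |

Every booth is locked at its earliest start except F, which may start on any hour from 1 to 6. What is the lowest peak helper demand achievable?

10

F@1: h1:12  h2:10  h3:10  h4:10  h5:8  h6:4  h7:0  h8:0  h9:0 → peak 12
F@2: h1:10  h2:12  h3:10  h4:10  h5:8  h6:4  h7:0  h8:0  h9:0 → peak 12
F@3: h1:10  h2:10  h3:12  h4:10  h5:8  h6:4  h7:0  h8:0  h9:0 → peak 12
F@4: h1:10  h2:10  h3:10  h4:12  h5:8  h6:4  h7:0  h8:0  h9:0 → peak 12
F@5: h1:10  h2:10  h3:10  h4:10  h5:10  h6:4  h7:0  h8:0  h9:0 → peak 10
F@6: h1:10  h2:10  h3:10  h4:10  h5:8  h6:6  h7:0  h8:0  h9:0 → peak 10
Best is F@5, peak 10.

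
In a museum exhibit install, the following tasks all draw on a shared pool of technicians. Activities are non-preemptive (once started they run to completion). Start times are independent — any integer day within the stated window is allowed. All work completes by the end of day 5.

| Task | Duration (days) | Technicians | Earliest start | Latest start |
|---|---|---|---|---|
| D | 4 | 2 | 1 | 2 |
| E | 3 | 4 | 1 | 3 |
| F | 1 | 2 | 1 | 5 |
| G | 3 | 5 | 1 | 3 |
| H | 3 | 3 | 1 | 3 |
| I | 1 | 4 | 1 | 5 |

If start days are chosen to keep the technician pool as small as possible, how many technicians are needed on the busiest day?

14

Early-start (D@1, E@1, F@1, G@1, H@1, I@1) gives peak 20: d1:20  d2:14  d3:14  d4:2  d5:0.
Shift H→2, I→4.
Schedule D@1, E@1, F@1, G@1, H@2, I@4: d1:13  d2:14  d3:14  d4:9  d5:0 — peak 14.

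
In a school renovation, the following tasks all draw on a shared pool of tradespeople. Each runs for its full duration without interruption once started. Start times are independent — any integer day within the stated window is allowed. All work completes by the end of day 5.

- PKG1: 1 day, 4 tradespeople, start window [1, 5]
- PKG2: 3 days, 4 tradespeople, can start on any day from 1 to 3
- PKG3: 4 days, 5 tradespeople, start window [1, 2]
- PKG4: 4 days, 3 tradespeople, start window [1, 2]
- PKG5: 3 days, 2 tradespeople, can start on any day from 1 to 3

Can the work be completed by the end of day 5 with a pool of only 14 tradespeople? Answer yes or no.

Schedule PKG1@1, PKG2@1, PKG3@1, PKG4@2, PKG5@2: d1:13  d2:14  d3:14  d4:10  d5:3 — peak 14 ≤ 14.

yes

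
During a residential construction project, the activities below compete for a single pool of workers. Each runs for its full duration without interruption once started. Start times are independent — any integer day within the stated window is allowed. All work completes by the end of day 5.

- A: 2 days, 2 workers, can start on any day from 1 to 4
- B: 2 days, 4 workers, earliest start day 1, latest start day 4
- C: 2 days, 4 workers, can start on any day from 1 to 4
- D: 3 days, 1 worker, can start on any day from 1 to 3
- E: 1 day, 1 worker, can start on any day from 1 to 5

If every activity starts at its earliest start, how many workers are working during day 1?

At early start, day 1 has: A, B, C, D, E.
Demand: 2 + 4 + 4 + 1 + 1 = 12.

12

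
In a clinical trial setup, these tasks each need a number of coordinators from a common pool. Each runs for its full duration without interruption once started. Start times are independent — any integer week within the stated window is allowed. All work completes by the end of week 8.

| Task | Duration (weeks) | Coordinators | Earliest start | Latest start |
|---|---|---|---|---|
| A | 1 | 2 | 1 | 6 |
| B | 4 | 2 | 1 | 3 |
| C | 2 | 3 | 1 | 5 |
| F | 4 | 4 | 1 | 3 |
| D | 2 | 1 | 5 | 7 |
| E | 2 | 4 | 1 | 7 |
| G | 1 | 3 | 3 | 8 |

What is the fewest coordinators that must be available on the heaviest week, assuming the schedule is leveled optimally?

6

Early-start (A@1, B@1, C@1, F@1, D@5, E@1, G@3) gives peak 15: w1:15  w2:13  w3:9  w4:6  w5:1  w6:1  w7:0  w8:0.
Shift B→2, C→5, D→7, E→7, G→6.
Schedule A@1, B@2, C@5, F@1, D@7, E@7, G@6: w1:6  w2:6  w3:6  w4:6  w5:5  w6:6  w7:5  w8:5 — peak 6.
Total coordinator-weeks = 45 over 8 weeks ⇒ peak ≥ ⌈45/8⌉ = 6, so 6 is optimal.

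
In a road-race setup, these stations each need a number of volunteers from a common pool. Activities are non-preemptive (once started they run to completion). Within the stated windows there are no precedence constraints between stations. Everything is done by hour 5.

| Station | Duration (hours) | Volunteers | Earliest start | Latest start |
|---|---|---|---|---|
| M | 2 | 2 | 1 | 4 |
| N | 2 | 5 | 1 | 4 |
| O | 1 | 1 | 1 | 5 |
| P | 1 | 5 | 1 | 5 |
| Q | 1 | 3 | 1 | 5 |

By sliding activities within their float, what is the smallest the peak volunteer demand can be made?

Early-start (M@1, N@1, O@1, P@1, Q@1) gives peak 16: h1:16  h2:7  h3:0  h4:0  h5:0.
Shift N→3, P→5, Q→2.
Schedule M@1, N@3, O@1, P@5, Q@2: h1:3  h2:5  h3:5  h4:5  h5:5 — peak 5.
Total volunteer-hours = 23 over 5 hours ⇒ peak ≥ ⌈23/5⌉ = 5, so 5 is optimal.

5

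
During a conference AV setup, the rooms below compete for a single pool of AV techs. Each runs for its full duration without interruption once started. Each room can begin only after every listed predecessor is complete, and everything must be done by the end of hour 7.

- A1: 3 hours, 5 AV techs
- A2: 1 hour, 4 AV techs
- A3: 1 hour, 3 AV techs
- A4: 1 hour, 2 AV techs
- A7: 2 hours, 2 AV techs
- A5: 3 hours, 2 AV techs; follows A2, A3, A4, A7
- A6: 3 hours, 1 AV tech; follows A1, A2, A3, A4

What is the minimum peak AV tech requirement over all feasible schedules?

7

Early-start (A1@1, A2@1, A3@1, A4@1, A7@1, A5@3, A6@4) gives peak 16: h1:16  h2:7  h3:7  h4:3  h5:3  h6:1  h7:0.
Shift A2→4, A3→4, A7→2, A5→5, A6→5.
Schedule A1@1, A2@4, A3@4, A4@1, A7@2, A5@5, A6@5: h1:7  h2:7  h3:7  h4:7  h5:3  h6:3  h7:3 — peak 7.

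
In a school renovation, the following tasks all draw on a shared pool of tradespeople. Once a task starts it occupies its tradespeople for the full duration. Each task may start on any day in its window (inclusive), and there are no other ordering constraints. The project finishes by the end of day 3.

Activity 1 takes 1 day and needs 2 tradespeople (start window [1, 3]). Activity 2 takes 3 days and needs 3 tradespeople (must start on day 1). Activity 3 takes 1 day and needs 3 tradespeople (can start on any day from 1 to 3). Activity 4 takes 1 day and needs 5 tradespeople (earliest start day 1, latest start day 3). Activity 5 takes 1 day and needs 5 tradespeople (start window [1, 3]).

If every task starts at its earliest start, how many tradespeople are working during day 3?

At early start, day 3 has: Activity 2.
Demand: 3 = 3.

3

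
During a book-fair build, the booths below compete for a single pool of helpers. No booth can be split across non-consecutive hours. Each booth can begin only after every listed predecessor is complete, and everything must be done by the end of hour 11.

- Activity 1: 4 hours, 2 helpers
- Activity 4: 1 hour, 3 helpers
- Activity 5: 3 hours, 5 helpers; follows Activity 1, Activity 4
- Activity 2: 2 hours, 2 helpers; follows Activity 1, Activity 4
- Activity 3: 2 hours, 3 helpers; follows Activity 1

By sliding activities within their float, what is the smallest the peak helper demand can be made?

5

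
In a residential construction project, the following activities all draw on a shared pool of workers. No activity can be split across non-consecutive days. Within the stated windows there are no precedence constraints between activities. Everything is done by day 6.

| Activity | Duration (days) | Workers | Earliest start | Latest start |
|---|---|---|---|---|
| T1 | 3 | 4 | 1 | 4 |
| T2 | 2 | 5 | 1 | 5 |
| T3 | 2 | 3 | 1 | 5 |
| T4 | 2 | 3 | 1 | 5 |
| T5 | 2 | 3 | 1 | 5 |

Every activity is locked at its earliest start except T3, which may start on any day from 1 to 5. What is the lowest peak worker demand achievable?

T3@1: d1:18  d2:18  d3:4  d4:0  d5:0  d6:0 → peak 18
T3@2: d1:15  d2:18  d3:7  d4:0  d5:0  d6:0 → peak 18
T3@3: d1:15  d2:15  d3:7  d4:3  d5:0  d6:0 → peak 15
T3@4: d1:15  d2:15  d3:4  d4:3  d5:3  d6:0 → peak 15
T3@5: d1:15  d2:15  d3:4  d4:0  d5:3  d6:3 → peak 15
Best is T3@3, peak 15.

15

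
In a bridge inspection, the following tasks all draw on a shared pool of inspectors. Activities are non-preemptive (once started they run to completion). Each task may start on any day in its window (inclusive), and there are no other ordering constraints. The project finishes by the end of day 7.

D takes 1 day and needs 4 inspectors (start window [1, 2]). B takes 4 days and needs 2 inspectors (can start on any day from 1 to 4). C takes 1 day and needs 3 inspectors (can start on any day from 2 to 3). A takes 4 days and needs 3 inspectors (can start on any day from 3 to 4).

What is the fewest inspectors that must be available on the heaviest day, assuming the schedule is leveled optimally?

Early-start (D@1, B@1, C@2, A@3) gives peak 6: d1:6  d2:5  d3:5  d4:5  d5:3  d6:3  d7:0.
Shift B→2.
Schedule D@1, B@2, C@2, A@3: d1:4  d2:5  d3:5  d4:5  d5:5  d6:3  d7:0 — peak 5.

5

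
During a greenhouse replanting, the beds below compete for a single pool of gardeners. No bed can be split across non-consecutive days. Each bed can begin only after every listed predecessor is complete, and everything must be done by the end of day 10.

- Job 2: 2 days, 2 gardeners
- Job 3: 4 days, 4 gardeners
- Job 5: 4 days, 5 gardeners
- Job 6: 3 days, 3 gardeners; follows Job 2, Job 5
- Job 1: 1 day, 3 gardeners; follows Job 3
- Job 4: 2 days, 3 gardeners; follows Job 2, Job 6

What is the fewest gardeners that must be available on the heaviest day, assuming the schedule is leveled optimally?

7

Early-start (Job 2@1, Job 3@1, Job 5@1, Job 6@5, Job 1@5, Job 4@8) gives peak 11: d1:11  d2:11  d3:9  d4:9  d5:6  d6:3  d7:3  d8:3  d9:3  d10:0.
Shift Job 3→5, Job 1→9.
Schedule Job 2@1, Job 3@5, Job 5@1, Job 6@5, Job 1@9, Job 4@8: d1:7  d2:7  d3:5  d4:5  d5:7  d6:7  d7:7  d8:7  d9:6  d10:0 — peak 7.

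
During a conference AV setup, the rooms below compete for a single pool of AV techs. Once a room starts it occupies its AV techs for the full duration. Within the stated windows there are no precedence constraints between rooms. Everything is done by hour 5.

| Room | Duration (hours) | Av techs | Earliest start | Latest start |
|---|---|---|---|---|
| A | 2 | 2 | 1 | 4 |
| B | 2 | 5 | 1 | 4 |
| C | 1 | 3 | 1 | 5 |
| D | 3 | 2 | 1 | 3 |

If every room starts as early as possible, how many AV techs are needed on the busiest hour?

Early-start schedule: A@1, B@1, C@1, D@1.
Load per hour: hour 1: 12, hour 2: 9, hour 3: 2, hour 4: 0, hour 5: 0.
Peak is 12.

12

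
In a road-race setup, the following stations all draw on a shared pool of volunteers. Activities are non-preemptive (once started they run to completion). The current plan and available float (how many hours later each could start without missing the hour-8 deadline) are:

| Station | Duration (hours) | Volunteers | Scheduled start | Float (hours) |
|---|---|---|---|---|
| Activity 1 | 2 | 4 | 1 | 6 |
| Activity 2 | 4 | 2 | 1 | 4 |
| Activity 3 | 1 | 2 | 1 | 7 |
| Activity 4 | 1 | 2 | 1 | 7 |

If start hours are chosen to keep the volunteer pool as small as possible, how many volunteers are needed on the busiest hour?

4

Early-start (Activity 1@1, Activity 2@1, Activity 3@1, Activity 4@1) gives peak 10: h1:10  h2:6  h3:2  h4:2  h5:0  h6:0  h7:0  h8:0.
Shift Activity 2→3, Activity 3→3, Activity 4→4.
Schedule Activity 1@1, Activity 2@3, Activity 3@3, Activity 4@4: h1:4  h2:4  h3:4  h4:4  h5:2  h6:2  h7:0  h8:0 — peak 4.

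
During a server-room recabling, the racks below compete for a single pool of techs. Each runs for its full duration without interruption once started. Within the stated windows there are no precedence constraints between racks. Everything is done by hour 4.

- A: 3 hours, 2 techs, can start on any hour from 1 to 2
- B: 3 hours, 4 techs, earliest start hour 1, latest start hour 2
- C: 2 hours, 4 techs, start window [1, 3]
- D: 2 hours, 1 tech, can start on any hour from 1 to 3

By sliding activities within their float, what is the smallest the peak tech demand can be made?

10

Early-start (A@1, B@1, C@1, D@1) gives peak 11: h1:11  h2:11  h3:6  h4:0.
Shift D→3.
Schedule A@1, B@1, C@1, D@3: h1:10  h2:10  h3:7  h4:1 — peak 10.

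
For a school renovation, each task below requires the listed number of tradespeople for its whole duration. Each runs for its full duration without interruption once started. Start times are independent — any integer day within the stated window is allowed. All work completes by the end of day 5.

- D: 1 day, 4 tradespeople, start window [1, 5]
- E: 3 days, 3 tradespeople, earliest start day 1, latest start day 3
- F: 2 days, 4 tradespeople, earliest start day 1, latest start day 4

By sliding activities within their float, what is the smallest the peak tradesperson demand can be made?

7

Early-start (D@1, E@1, F@1) gives peak 11: d1:11  d2:7  d3:3  d4:0  d5:0.
Shift F→2.
Schedule D@1, E@1, F@2: d1:7  d2:7  d3:7  d4:0  d5:0 — peak 7.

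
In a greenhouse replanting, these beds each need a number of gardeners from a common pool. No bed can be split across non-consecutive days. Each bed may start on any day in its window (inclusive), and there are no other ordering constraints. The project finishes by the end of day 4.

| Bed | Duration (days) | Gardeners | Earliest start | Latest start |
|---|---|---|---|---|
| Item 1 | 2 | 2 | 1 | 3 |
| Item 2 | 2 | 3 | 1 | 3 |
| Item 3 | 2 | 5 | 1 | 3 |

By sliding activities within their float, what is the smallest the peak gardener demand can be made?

5

Early-start (Item 1@1, Item 2@1, Item 3@1) gives peak 10: d1:10  d2:10  d3:0  d4:0.
Shift Item 3→3.
Schedule Item 1@1, Item 2@1, Item 3@3: d1:5  d2:5  d3:5  d4:5 — peak 5.
Total gardener-days = 20 over 4 days ⇒ peak ≥ ⌈20/4⌉ = 5, so 5 is optimal.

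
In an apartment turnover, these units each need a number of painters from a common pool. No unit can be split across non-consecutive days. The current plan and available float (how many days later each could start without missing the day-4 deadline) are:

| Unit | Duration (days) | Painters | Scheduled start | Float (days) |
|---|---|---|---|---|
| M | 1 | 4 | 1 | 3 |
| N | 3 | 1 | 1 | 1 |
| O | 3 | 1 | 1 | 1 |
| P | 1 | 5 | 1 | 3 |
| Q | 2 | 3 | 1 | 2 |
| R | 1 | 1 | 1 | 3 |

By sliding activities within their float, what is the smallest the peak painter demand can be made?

6

Early-start (M@1, N@1, O@1, P@1, Q@1, R@1) gives peak 15: d1:15  d2:5  d3:2  d4:0.
Shift P→4, Q→2, R→2.
Schedule M@1, N@1, O@1, P@4, Q@2, R@2: d1:6  d2:6  d3:5  d4:5 — peak 6.
Total painter-days = 22 over 4 days ⇒ peak ≥ ⌈22/4⌉ = 6, so 6 is optimal.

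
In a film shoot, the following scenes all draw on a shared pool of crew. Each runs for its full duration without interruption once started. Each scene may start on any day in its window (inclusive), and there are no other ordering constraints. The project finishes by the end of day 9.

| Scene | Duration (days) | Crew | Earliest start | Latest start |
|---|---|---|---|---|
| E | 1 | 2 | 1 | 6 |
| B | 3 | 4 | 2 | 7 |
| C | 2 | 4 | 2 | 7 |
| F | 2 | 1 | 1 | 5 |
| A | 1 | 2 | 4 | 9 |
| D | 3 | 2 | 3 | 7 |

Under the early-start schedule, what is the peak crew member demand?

10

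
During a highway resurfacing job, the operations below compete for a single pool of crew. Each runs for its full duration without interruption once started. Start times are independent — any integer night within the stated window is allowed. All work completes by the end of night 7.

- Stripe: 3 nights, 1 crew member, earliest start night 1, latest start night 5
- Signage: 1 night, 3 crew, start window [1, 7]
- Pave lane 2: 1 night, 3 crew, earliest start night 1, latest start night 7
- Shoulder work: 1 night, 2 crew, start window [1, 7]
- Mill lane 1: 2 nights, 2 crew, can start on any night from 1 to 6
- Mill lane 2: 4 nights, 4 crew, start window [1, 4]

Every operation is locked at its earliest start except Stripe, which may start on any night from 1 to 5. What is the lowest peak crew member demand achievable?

14

Stripe@1: n1:15  n2:7  n3:5  n4:4  n5:0  n6:0  n7:0 → peak 15
Stripe@2: n1:14  n2:7  n3:5  n4:5  n5:0  n6:0  n7:0 → peak 14
Stripe@3: n1:14  n2:6  n3:5  n4:5  n5:1  n6:0  n7:0 → peak 14
Stripe@4: n1:14  n2:6  n3:4  n4:5  n5:1  n6:1  n7:0 → peak 14
Stripe@5: n1:14  n2:6  n3:4  n4:4  n5:1  n6:1  n7:1 → peak 14
Best is Stripe@2, peak 14.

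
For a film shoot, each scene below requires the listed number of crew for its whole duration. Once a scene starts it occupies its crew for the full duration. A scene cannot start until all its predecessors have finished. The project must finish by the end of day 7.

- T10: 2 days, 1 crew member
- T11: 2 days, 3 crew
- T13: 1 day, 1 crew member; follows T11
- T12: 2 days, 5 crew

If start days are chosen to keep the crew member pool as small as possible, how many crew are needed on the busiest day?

5

Early-start (T10@1, T11@1, T13@3, T12@1) gives peak 9: d1:9  d2:9  d3:1  d4:0  d5:0  d6:0  d7:0.
Shift T12→4.
Schedule T10@1, T11@1, T13@3, T12@4: d1:4  d2:4  d3:1  d4:5  d5:5  d6:0  d7:0 — peak 5.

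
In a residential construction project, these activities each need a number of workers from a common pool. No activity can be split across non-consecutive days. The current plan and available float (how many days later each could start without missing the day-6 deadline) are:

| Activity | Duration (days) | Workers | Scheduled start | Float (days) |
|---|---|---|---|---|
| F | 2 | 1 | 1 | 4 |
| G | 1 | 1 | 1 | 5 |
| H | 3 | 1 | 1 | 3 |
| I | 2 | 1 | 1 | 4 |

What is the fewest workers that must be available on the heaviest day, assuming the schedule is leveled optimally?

Early-start (F@1, G@1, H@1, I@1) gives peak 4: d1:4  d2:3  d3:1  d4:0  d5:0  d6:0.
Shift H→2, I→3.
Schedule F@1, G@1, H@2, I@3: d1:2  d2:2  d3:2  d4:2  d5:0  d6:0 — peak 2.
Total worker-days = 8 over 6 days ⇒ peak ≥ ⌈8/6⌉ = 2, so 2 is optimal.

2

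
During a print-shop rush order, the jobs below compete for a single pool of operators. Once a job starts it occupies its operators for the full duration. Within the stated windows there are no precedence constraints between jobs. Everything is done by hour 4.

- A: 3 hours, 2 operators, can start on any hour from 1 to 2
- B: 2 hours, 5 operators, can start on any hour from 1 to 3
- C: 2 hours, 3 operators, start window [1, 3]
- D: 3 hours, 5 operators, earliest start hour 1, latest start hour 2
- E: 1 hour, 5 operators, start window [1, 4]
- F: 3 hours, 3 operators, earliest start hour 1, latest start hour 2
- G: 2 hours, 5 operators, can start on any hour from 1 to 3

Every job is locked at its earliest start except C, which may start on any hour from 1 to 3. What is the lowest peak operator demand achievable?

25

C@1: h1:28  h2:23  h3:10  h4:0 → peak 28
C@2: h1:25  h2:23  h3:13  h4:0 → peak 25
C@3: h1:25  h2:20  h3:13  h4:3 → peak 25
Best is C@2, peak 25.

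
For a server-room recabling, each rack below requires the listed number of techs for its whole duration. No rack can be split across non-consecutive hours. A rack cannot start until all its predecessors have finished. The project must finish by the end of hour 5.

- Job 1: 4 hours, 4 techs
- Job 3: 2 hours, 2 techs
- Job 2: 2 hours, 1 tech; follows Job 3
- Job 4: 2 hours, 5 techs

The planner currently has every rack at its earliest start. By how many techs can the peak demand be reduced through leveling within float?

1

Early-start peak: h1:11  h2:11  h3:5  h4:5  h5:0 ⇒ 11.
Leveled (Job 1@1, Job 3@1, Job 2@3, Job 4@3): h1:6  h2:6  h3:10  h4:10  h5:0 ⇒ 10.
Reduction 11 − 10 = 1.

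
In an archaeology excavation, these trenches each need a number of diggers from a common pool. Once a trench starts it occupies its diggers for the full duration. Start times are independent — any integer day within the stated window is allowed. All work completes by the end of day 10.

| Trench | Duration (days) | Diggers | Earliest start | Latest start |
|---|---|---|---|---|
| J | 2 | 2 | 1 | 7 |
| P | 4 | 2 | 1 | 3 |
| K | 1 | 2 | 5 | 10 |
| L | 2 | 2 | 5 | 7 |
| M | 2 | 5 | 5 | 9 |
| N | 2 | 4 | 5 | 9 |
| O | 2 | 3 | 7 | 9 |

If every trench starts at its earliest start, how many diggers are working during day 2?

At early start, day 2 has: J, P.
Demand: 2 + 2 = 4.

4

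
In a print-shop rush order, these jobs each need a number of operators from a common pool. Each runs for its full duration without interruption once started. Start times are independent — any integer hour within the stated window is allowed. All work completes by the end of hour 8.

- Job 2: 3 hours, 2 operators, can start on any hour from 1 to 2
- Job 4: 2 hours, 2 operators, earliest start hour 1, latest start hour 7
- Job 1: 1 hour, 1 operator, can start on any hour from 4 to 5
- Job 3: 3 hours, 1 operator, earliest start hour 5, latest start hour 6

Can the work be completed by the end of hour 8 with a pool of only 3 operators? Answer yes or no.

yes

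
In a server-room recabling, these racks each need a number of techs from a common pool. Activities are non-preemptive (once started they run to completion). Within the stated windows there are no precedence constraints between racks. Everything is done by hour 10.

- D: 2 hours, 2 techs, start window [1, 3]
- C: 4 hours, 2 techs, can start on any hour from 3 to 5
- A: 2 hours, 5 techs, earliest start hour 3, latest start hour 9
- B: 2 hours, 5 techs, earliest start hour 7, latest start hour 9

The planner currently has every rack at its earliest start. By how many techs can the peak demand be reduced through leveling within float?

Early-start peak: h1:2  h2:2  h3:7  h4:7  h5:2  h6:2  h7:5  h8:5  h9:0  h10:0 ⇒ 7.
Leveled (D@1, C@3, A@7, B@9): h1:2  h2:2  h3:2  h4:2  h5:2  h6:2  h7:5  h8:5  h9:5  h10:5 ⇒ 5.
Reduction 7 − 5 = 2.

2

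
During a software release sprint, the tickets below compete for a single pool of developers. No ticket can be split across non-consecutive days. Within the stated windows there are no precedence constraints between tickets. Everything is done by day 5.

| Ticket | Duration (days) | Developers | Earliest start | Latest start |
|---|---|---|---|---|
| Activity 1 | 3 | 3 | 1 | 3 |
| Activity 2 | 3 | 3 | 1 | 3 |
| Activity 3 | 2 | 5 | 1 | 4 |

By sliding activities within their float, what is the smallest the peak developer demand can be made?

Early-start (Activity 1@1, Activity 2@1, Activity 3@1) gives peak 11: d1:11  d2:11  d3:6  d4:0  d5:0.
Shift Activity 3→4.
Schedule Activity 1@1, Activity 2@1, Activity 3@4: d1:6  d2:6  d3:6  d4:5  d5:5 — peak 6.
Total developer-days = 28 over 5 days ⇒ peak ≥ ⌈28/5⌉ = 6, so 6 is optimal.

6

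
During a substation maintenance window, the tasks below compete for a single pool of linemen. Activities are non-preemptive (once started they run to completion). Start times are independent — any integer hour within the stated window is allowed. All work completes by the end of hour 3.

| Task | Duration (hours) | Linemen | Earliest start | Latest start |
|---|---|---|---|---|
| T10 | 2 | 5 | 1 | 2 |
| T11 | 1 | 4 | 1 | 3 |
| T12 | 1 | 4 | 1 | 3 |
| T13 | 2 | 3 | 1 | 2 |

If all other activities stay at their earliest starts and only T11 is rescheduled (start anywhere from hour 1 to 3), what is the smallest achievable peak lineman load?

12

T11@1: h1:16  h2:8  h3:0 → peak 16
T11@2: h1:12  h2:12  h3:0 → peak 12
T11@3: h1:12  h2:8  h3:4 → peak 12
Best is T11@2, peak 12.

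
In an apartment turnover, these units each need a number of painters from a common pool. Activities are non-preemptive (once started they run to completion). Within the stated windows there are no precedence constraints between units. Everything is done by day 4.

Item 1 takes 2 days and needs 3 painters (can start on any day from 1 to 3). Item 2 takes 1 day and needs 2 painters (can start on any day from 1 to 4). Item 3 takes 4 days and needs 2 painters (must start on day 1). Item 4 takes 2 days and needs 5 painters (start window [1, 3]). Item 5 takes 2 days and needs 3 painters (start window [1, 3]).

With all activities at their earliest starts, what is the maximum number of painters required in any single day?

Early-start schedule: Item 1@1, Item 2@1, Item 3@1, Item 4@1, Item 5@1.
Load per day: day 1: 15, day 2: 13, day 3: 2, day 4: 2.
Peak is 15.

15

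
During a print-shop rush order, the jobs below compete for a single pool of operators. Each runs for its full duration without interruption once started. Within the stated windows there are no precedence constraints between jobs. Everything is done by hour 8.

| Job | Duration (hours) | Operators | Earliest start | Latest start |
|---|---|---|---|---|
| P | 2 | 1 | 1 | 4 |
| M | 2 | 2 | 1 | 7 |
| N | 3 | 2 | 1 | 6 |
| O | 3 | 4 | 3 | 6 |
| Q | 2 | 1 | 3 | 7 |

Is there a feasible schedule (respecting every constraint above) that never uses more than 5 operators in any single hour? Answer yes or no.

Schedule P@1, M@1, N@3, O@6, Q@3: h1:3  h2:3  h3:3  h4:3  h5:2  h6:4  h7:4  h8:4 — peak 4 ≤ 5.

yes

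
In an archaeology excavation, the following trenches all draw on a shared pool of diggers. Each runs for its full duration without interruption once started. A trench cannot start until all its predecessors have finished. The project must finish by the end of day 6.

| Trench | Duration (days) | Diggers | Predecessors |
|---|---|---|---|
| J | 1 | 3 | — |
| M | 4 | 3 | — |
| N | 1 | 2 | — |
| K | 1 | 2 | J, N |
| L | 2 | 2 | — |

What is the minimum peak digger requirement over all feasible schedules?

5

Early-start (J@1, M@1, N@1, K@2, L@1) gives peak 10: d1:10  d2:7  d3:3  d4:3  d5:0  d6:0.
Shift M→2, L→3.
Schedule J@1, M@2, N@1, K@2, L@3: d1:5  d2:5  d3:5  d4:5  d5:3  d6:0 — peak 5.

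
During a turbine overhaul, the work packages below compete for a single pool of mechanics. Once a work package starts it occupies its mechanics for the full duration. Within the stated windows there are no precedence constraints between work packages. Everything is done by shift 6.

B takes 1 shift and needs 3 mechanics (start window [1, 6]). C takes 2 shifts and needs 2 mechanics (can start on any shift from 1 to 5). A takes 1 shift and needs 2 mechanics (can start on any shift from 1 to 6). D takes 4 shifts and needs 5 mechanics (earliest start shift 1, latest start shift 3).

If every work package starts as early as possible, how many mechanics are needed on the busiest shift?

Early-start schedule: B@1, C@1, A@1, D@1.
Load per shift: shift 1: 12, shift 2: 7, shift 3: 5, shift 4: 5, shift 5: 0, shift 6: 0.
Peak is 12.

12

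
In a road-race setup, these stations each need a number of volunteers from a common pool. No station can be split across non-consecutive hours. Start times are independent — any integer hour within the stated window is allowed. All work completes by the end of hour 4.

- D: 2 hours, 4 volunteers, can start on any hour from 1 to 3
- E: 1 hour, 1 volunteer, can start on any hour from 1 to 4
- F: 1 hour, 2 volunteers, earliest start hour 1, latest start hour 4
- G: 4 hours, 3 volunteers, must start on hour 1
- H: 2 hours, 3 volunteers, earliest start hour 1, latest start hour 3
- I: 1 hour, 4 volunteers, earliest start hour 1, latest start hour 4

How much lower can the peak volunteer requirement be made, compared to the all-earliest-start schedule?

Early-start peak: h1:17  h2:10  h3:3  h4:3 ⇒ 17.
Leveled (D@1, E@1, F@1, G@1, H@2, I@3): h1:10  h2:10  h3:10  h4:3 ⇒ 10.
Reduction 17 − 10 = 7.

7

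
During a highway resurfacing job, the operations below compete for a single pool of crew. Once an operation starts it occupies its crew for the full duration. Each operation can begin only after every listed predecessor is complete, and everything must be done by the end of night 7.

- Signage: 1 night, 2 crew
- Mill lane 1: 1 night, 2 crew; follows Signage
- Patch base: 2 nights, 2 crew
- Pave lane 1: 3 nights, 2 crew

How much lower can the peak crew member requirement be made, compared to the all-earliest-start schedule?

4

Early-start peak: n1:6  n2:6  n3:2  n4:0  n5:0  n6:0  n7:0 ⇒ 6.
Leveled (Signage@1, Mill lane 1@2, Patch base@3, Pave lane 1@5): n1:2  n2:2  n3:2  n4:2  n5:2  n6:2  n7:2 ⇒ 2.
Reduction 6 − 2 = 4.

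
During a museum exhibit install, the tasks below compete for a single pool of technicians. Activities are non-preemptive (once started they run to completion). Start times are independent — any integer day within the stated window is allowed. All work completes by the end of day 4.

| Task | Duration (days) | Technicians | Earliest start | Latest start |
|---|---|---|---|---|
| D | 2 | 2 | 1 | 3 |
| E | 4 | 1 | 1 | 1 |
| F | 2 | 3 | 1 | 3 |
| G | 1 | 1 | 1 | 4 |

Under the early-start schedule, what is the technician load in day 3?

1

At early start, day 3 has: E.
Demand: 1 = 1.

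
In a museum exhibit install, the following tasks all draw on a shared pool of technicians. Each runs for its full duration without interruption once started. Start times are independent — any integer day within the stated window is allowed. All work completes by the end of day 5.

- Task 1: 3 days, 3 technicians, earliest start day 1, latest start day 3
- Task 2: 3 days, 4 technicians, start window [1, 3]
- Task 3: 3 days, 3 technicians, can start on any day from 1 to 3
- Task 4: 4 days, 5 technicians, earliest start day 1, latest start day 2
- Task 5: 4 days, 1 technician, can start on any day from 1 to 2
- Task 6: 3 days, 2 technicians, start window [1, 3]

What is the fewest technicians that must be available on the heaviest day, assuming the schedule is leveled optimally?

Schedule Task 1@1, Task 2@1, Task 3@1, Task 4@1, Task 5@1, Task 6@1: d1:18  d2:18  d3:18  d4:6  d5:0 — peak 18.

18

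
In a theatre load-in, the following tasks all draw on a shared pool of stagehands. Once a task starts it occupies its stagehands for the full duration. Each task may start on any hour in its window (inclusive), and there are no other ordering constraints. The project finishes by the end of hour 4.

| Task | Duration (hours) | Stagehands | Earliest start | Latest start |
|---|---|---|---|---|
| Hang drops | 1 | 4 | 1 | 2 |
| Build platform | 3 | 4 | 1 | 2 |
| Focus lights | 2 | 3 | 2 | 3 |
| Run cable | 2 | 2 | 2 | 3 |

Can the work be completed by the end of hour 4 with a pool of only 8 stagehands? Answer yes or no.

The minimum achievable peak is 9; 8 < 9, so no feasible schedule stays within the cap.

no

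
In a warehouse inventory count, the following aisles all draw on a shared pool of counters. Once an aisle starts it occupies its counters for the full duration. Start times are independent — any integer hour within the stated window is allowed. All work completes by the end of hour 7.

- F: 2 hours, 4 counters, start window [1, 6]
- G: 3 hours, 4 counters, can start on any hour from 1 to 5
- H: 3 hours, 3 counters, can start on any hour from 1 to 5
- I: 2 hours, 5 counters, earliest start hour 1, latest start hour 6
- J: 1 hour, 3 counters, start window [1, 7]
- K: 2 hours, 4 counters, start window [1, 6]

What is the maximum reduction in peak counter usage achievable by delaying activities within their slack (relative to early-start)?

15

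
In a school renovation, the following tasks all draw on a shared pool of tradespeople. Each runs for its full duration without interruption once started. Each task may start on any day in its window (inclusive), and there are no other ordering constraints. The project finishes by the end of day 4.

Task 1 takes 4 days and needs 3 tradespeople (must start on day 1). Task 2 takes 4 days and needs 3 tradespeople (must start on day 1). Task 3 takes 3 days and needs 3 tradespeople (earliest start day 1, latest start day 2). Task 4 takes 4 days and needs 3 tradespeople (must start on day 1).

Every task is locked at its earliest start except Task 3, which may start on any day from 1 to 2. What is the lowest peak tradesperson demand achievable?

Task 3@1: d1:12  d2:12  d3:12  d4:9 → peak 12
Task 3@2: d1:9  d2:12  d3:12  d4:12 → peak 12
Best is Task 3@1, peak 12.

12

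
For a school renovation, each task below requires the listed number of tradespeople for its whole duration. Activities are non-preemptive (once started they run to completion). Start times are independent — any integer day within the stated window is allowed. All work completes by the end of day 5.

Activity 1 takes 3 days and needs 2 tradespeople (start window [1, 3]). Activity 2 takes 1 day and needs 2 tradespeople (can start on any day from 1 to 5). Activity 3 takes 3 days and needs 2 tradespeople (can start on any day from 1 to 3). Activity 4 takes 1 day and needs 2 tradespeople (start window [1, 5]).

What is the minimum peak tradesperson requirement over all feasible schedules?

4

Early-start (Activity 1@1, Activity 2@1, Activity 3@1, Activity 4@1) gives peak 8: d1:8  d2:4  d3:4  d4:0  d5:0.
Shift Activity 3→2, Activity 4→4.
Schedule Activity 1@1, Activity 2@1, Activity 3@2, Activity 4@4: d1:4  d2:4  d3:4  d4:4  d5:0 — peak 4.
Total tradesperson-days = 16 over 5 days ⇒ peak ≥ ⌈16/5⌉ = 4, so 4 is optimal.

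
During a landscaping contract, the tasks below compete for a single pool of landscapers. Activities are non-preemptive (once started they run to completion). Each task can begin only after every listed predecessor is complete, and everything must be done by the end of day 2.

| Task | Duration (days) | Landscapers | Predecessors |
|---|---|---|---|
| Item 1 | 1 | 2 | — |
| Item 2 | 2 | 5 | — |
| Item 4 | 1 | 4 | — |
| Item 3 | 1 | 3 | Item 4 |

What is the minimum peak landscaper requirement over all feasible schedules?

10

Early-start (Item 1@1, Item 2@1, Item 4@1, Item 3@2) gives peak 11: d1:11  d2:8.
Shift Item 1→2.
Schedule Item 1@2, Item 2@1, Item 4@1, Item 3@2: d1:9  d2:10 — peak 10.
Total landscaper-days = 19 over 2 days ⇒ peak ≥ ⌈19/2⌉ = 10, so 10 is optimal.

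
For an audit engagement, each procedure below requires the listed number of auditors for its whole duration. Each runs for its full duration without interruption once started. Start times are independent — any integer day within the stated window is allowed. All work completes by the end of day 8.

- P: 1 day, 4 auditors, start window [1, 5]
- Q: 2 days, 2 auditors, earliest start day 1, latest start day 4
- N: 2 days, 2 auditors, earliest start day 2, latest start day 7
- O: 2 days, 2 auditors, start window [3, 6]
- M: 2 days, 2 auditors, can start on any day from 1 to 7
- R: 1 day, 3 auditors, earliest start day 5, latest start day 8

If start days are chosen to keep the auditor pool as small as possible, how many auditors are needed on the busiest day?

Early-start (P@1, Q@1, N@2, O@3, M@1, R@5) gives peak 8: d1:8  d2:6  d3:4  d4:2  d5:3  d6:0  d7:0  d8:0.
Shift Q→2, O→4, M→4, R→6.
Schedule P@1, Q@2, N@2, O@4, M@4, R@6: d1:4  d2:4  d3:4  d4:4  d5:4  d6:3  d7:0  d8:0 — peak 4.

4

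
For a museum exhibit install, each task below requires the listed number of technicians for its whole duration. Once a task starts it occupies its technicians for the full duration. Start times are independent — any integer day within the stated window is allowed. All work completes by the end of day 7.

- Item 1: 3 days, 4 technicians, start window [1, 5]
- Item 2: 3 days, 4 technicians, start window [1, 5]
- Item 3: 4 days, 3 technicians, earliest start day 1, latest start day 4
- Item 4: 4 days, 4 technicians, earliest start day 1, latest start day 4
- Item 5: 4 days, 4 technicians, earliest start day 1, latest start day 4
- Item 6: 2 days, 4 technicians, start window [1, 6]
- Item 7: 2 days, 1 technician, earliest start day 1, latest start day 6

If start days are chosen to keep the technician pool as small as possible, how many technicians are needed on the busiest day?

12

Early-start (Item 1@1, Item 2@1, Item 3@1, Item 4@1, Item 5@1, Item 6@1, Item 7@1) gives peak 24: d1:24  d2:24  d3:19  d4:11  d5:0  d6:0  d7:0.
Shift Item 4→4, Item 5→4, Item 6→5.
Schedule Item 1@1, Item 2@1, Item 3@1, Item 4@4, Item 5@4, Item 6@5, Item 7@1: d1:12  d2:12  d3:11  d4:11  d5:12  d6:12  d7:8 — peak 12.
Total technician-days = 78 over 7 days ⇒ peak ≥ ⌈78/7⌉ = 12, so 12 is optimal.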